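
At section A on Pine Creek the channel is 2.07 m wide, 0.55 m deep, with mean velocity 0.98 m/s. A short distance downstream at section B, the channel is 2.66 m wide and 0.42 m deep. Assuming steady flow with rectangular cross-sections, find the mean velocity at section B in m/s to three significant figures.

0.999 m/s

Q = A₁V₁ = (2.07×0.55) × 0.98 = 1.116 m³/s
A₂ = 2.66 × 0.42 = 1.117 m²
V₂ = Q/A₂ = 1.116/1.117 = 0.9987 m/s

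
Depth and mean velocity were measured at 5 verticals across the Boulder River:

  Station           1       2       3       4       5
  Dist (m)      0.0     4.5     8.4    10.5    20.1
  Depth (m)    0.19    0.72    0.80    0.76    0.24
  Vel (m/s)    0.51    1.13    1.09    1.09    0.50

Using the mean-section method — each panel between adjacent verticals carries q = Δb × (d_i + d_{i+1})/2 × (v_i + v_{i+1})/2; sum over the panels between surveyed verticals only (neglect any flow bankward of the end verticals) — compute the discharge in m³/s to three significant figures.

10.6 m³/s

Panel 1-2: Δb = 4.5 m, d̄ = (0.19+0.72)/2 = 0.455, v̄ = (0.51+1.13)/2 = 0.82 → q = 4.5×0.455×0.82 = 1.679 m³/s
Panel 2-3: Δb = 3.9 m, d̄ = (0.72+0.80)/2 = 0.76, v̄ = (1.13+1.09)/2 = 1.11 → q = 3.9×0.76×1.11 = 3.290 m³/s
Panel 3-4: Δb = 2.1 m, d̄ = (0.80+0.76)/2 = 0.78, v̄ = (1.09+1.09)/2 = 1.09 → q = 2.1×0.78×1.09 = 1.785 m³/s
Panel 4-5: Δb = 9.6 m, d̄ = (0.76+0.24)/2 = 0.5, v̄ = (1.09+0.50)/2 = 0.795 → q = 9.6×0.5×0.795 = 3.816 m³/s
Q = Σ q = 10.57 m³/s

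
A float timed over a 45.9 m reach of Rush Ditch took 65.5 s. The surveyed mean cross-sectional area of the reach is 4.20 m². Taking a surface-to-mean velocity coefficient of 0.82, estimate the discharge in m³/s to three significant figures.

2.41 m³/s

v_surface = L / t̄ = 45.9 / 65.5 = 0.7008 m/s
v_mean = 0.82 × 0.7008 = 0.5746 m/s
Q = A × v_mean = 4.20 × 0.5746 = 2.413 m³/s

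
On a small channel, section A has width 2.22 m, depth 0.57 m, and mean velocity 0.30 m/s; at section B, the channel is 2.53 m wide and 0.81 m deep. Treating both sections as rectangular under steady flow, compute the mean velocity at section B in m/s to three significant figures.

0.185 m/s

Q = A₁V₁ = (2.22×0.57) × 0.30 = 0.3796 m³/s
A₂ = 2.53 × 0.81 = 2.049 m²
V₂ = Q/A₂ = 0.3796/2.049 = 0.1852 m/s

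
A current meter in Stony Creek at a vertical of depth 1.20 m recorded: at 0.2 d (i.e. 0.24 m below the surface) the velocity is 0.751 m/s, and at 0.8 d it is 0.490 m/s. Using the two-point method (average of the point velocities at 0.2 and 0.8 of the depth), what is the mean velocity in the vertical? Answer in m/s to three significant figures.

v̄ = (0.751 + 0.490) / 2 = 0.6205 m/s

0.621 m/s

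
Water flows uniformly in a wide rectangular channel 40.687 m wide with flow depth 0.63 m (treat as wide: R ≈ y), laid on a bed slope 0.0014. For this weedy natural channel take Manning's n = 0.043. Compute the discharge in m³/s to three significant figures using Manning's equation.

16.4 m³/s

A = b·y = 40.687 × 0.63 = 25.63 m²
Wide channel: R ≈ y = 0.63 m
Q = (1/n)·A·R^(2/3)·S^(1/2) = (1/0.043) × 25.63 × 0.6300^(2/3) × 0.0014^(1/2) = 16.39 m³/s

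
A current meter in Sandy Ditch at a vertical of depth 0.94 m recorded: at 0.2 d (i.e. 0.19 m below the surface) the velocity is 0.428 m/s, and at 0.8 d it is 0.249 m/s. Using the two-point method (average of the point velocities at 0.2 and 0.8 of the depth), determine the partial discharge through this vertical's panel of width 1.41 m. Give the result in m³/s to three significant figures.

0.449 m³/s

v̄ = (0.428 + 0.249) / 2 = 0.3385 m/s
q = v̄ × d × w = 0.3385 × 0.94 × 1.41 = 0.4486 m³/s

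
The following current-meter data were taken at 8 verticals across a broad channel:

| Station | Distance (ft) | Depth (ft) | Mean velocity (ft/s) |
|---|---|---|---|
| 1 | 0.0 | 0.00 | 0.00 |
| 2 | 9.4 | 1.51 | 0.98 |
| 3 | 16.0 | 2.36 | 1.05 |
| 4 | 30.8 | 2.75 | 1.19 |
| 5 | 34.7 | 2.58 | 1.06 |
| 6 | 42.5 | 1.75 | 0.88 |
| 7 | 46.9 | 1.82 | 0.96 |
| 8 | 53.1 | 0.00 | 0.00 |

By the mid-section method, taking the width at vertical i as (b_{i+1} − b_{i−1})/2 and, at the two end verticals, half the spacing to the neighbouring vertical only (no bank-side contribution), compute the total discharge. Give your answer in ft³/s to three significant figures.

w_2 = (16.0 − 0.0)/2 = 8 ft; q_2 = 0.98 × 1.51 × 8 = 11.84 ft³/s
w_3 = (30.8 − 9.4)/2 = 10.7 ft; q_3 = 1.05 × 2.36 × 10.7 = 26.51 ft³/s
w_4 = (34.7 − 16.0)/2 = 9.35 ft; q_4 = 1.19 × 2.75 × 9.35 = 30.60 ft³/s
w_5 = (42.5 − 30.8)/2 = 5.85 ft; q_5 = 1.06 × 2.58 × 5.85 = 16.00 ft³/s
w_6 = (46.9 − 34.7)/2 = 6.1 ft; q_6 = 0.88 × 1.75 × 6.1 = 9.394 ft³/s
w_7 = (53.1 − 42.5)/2 = 5.3 ft; q_7 = 0.96 × 1.82 × 5.3 = 9.260 ft³/s
Stations 1, 8 contribute zero (depth or velocity is 0).
Q = Σ qᵢ = 103.6 ft³/s

104 ft³/s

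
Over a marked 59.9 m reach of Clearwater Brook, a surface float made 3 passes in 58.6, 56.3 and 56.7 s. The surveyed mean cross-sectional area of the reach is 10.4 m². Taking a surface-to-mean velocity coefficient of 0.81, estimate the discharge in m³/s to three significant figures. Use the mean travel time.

8.82 m³/s

t̄ = (58.6 + 56.3 + 56.7) / 3 = 57.2 s
v_surface = L / t̄ = 59.9 / 57.2 = 1.047 m/s
v_mean = 0.81 × 1.047 = 0.8482 m/s
Q = A × v_mean = 10.4 × 0.8482 = 8.822 m³/s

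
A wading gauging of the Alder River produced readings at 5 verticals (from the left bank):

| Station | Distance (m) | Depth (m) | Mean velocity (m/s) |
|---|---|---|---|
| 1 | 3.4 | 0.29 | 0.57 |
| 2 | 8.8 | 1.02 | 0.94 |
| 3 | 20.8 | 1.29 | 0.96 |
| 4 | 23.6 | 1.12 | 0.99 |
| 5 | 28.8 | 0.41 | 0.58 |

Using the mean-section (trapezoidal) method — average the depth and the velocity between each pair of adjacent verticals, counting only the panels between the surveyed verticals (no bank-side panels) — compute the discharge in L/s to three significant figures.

Panel 1-2: Δb = 5.4 m, d̄ = (0.29+1.02)/2 = 0.655, v̄ = (0.57+0.94)/2 = 0.755 → q = 5.4×0.655×0.755 = 2.670 m³/s
Panel 2-3: Δb = 12 m, d̄ = (1.02+1.29)/2 = 1.155, v̄ = (0.94+0.96)/2 = 0.95 → q = 12×1.155×0.95 = 13.17 m³/s
Panel 3-4: Δb = 2.8 m, d̄ = (1.29+1.12)/2 = 1.205, v̄ = (0.96+0.99)/2 = 0.975 → q = 2.8×1.205×0.975 = 3.290 m³/s
Panel 4-5: Δb = 5.2 m, d̄ = (1.12+0.41)/2 = 0.765, v̄ = (0.99+0.58)/2 = 0.785 → q = 5.2×0.765×0.785 = 3.123 m³/s
Q = Σ q = 22.25 m³/s
= 22.25 × 1000 = 22250 L/s

22200 L/s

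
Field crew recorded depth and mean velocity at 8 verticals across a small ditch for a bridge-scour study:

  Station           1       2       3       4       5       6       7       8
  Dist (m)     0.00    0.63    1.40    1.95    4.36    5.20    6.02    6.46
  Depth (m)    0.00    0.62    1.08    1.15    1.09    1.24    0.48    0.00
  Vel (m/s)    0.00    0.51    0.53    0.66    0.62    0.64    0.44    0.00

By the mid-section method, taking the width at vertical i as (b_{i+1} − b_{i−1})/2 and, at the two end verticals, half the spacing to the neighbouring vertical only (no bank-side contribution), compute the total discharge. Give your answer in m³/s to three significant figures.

w_2 = (1.40 − 0.00)/2 = 0.7 m; q_2 = 0.51 × 0.62 × 0.7 = 0.2213 m³/s
w_3 = (1.95 − 0.63)/2 = 0.66 m; q_3 = 0.53 × 1.08 × 0.66 = 0.3778 m³/s
w_4 = (4.36 − 1.40)/2 = 1.48 m; q_4 = 0.66 × 1.15 × 1.48 = 1.123 m³/s
w_5 = (5.20 − 1.95)/2 = 1.625 m; q_5 = 0.62 × 1.09 × 1.625 = 1.098 m³/s
w_6 = (6.02 − 4.36)/2 = 0.83 m; q_6 = 0.64 × 1.24 × 0.83 = 0.6587 m³/s
w_7 = (6.46 − 5.20)/2 = 0.63 m; q_7 = 0.44 × 0.48 × 0.63 = 0.1331 m³/s
Stations 1, 8 contribute zero (depth or velocity is 0).
Q = Σ qᵢ = 3.612 m³/s

3.61 m³/s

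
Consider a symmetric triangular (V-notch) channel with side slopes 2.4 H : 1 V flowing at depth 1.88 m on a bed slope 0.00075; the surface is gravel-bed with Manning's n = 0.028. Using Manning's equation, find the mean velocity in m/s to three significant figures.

A = z·y² = 2.4×1.88² = 8.483 m²
P = 2y√(1+z²) = 2×1.88×√(1+2.4²) = 9.776 m
R = A/P = 8.483/9.776 = 0.8677 m
Q = (1/n)·A·R^(2/3)·S^(1/2) = (1/0.028) × 8.483 × 0.8677^(2/3) × 0.00075^(1/2) = 7.548 m³/s
V = Q/A = 7.548/8.483 = 0.8898 m/s

0.890 m/s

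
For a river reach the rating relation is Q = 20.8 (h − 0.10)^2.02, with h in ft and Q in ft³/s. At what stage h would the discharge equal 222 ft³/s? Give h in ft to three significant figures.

h − h₀ = (Q/C)^(1/b) = (222/20.8)^(1/2.02) = 3.229 ft
h = 0.10 + 3.229 = 3.329 ft

3.33 ft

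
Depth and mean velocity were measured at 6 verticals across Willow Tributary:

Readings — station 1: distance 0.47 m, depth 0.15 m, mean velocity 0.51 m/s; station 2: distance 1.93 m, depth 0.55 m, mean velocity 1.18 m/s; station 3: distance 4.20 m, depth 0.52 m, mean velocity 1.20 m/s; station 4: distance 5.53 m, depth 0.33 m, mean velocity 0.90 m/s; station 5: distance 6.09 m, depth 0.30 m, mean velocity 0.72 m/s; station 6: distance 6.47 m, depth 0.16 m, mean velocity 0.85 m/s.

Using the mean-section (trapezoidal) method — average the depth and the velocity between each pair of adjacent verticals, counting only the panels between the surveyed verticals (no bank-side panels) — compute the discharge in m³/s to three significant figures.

Panel 1-2: Δb = 1.46 m, d̄ = (0.15+0.55)/2 = 0.35, v̄ = (0.51+1.18)/2 = 0.845 → q = 1.46×0.35×0.845 = 0.4318 m³/s
Panel 2-3: Δb = 2.27 m, d̄ = (0.55+0.52)/2 = 0.535, v̄ = (1.18+1.20)/2 = 1.19 → q = 2.27×0.535×1.19 = 1.445 m³/s
Panel 3-4: Δb = 1.33 m, d̄ = (0.52+0.33)/2 = 0.425, v̄ = (1.20+0.90)/2 = 1.05 → q = 1.33×0.425×1.05 = 0.5935 m³/s
Panel 4-5: Δb = 0.56 m, d̄ = (0.33+0.30)/2 = 0.315, v̄ = (0.90+0.72)/2 = 0.81 → q = 0.56×0.315×0.81 = 0.1429 m³/s
Panel 5-6: Δb = 0.38 m, d̄ = (0.30+0.16)/2 = 0.23, v̄ = (0.72+0.85)/2 = 0.785 → q = 0.38×0.23×0.785 = 0.06861 m³/s
Q = Σ q = 2.682 m³/s

2.68 m³/s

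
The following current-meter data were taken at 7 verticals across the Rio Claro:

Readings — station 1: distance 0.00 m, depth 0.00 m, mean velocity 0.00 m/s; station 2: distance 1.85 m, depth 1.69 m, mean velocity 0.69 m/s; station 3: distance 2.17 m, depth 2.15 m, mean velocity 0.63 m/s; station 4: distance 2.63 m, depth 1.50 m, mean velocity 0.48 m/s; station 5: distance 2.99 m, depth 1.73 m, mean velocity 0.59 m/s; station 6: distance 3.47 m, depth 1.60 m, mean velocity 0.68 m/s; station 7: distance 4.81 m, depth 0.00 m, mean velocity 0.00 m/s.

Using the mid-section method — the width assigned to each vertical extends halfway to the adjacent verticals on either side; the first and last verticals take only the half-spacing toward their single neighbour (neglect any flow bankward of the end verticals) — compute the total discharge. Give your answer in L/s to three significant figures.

w_2 = (2.17 − 0.00)/2 = 1.085 m; q_2 = 0.69 × 1.69 × 1.085 = 1.265 m³/s
w_3 = (2.63 − 1.85)/2 = 0.39 m; q_3 = 0.63 × 2.15 × 0.39 = 0.5283 m³/s
w_4 = (2.99 − 2.17)/2 = 0.41 m; q_4 = 0.48 × 1.50 × 0.41 = 0.2952 m³/s
w_5 = (3.47 − 2.63)/2 = 0.42 m; q_5 = 0.59 × 1.73 × 0.42 = 0.4287 m³/s
w_6 = (4.81 − 2.99)/2 = 0.91 m; q_6 = 0.68 × 1.60 × 0.91 = 0.9901 m³/s
Stations 1, 7 contribute zero (depth or velocity is 0).
Q = Σ qᵢ = 3.507 m³/s
= 3.507 × 1000 = 3507 L/s

3510 L/s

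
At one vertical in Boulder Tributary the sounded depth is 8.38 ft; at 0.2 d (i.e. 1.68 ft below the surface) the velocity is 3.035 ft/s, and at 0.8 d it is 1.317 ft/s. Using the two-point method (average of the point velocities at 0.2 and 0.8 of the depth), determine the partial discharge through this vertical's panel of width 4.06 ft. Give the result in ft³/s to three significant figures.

74.0 ft³/s

v̄ = (3.035 + 1.317) / 2 = 2.176 ft/s
q = v̄ × d × w = 2.176 × 8.38 × 4.06 = 74.03 ft³/s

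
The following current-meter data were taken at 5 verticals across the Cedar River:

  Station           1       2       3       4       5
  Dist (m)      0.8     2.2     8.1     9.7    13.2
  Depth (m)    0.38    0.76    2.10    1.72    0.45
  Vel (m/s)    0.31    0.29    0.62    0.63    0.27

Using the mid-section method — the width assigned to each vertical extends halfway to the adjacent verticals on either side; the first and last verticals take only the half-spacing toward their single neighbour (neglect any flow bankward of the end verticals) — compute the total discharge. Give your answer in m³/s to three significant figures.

8.75 m³/s

w_1 = (2.2 − 0.8)/2 = 0.7 m; q_1 = 0.31 × 0.38 × 0.7 = 0.08246 m³/s
w_2 = (8.1 − 0.8)/2 = 3.65 m; q_2 = 0.29 × 0.76 × 3.65 = 0.8045 m³/s
w_3 = (9.7 − 2.2)/2 = 3.75 m; q_3 = 0.62 × 2.10 × 3.75 = 4.883 m³/s
w_4 = (13.2 − 8.1)/2 = 2.55 m; q_4 = 0.63 × 1.72 × 2.55 = 2.763 m³/s
w_5 = (13.2 − 9.7)/2 = 1.75 m; q_5 = 0.27 × 0.45 × 1.75 = 0.2126 m³/s
Q = Σ qᵢ = 8.745 m³/s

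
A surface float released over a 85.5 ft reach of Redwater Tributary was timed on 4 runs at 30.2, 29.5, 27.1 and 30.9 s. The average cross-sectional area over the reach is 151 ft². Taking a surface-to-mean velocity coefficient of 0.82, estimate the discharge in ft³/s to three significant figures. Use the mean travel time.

360 ft³/s

t̄ = (30.2 + 29.5 + 27.1 + 30.9) / 4 = 29.425 s
v_surface = L / t̄ = 85.5 / 29.425 = 2.906 ft/s
v_mean = 0.82 × 2.906 = 2.383 ft/s
Q = A × v_mean = 151 × 2.383 = 359.8 ft³/s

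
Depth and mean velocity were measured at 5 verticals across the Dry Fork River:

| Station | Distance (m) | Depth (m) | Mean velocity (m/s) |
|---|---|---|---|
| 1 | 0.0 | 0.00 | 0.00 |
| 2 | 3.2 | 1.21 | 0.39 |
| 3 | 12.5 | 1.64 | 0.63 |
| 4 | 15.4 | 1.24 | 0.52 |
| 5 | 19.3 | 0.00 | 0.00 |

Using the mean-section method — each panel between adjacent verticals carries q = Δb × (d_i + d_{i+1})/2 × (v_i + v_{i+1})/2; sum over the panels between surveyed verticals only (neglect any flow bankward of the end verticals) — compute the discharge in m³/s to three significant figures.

Panel 1-2: Δb = 3.2 m, d̄ = (0.00+1.21)/2 = 0.605, v̄ = (0.00+0.39)/2 = 0.195 → q = 3.2×0.605×0.195 = 0.3775 m³/s
Panel 2-3: Δb = 9.3 m, d̄ = (1.21+1.64)/2 = 1.425, v̄ = (0.39+0.63)/2 = 0.51 → q = 9.3×1.425×0.51 = 6.759 m³/s
Panel 3-4: Δb = 2.9 m, d̄ = (1.64+1.24)/2 = 1.44, v̄ = (0.63+0.52)/2 = 0.575 → q = 2.9×1.44×0.575 = 2.401 m³/s
Panel 4-5: Δb = 3.9 m, d̄ = (1.24+0.00)/2 = 0.62, v̄ = (0.52+0.00)/2 = 0.26 → q = 3.9×0.62×0.26 = 0.6287 m³/s
Q = Σ q = 10.17 m³/s

10.2 m³/s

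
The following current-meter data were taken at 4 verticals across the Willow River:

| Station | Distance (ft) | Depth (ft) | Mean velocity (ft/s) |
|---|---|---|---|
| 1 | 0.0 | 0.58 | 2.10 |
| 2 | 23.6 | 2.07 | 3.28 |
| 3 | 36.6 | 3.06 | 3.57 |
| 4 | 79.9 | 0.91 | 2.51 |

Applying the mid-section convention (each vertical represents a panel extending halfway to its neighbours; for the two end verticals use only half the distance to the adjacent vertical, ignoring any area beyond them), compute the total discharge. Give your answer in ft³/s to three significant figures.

496 ft³/s

w_1 = (23.6 − 0.0)/2 = 11.8 ft; q_1 = 2.10 × 0.58 × 11.8 = 14.37 ft³/s
w_2 = (36.6 − 0.0)/2 = 18.3 ft; q_2 = 3.28 × 2.07 × 18.3 = 124.2 ft³/s
w_3 = (79.9 − 23.6)/2 = 28.15 ft; q_3 = 3.57 × 3.06 × 28.15 = 307.5 ft³/s
w_4 = (79.9 − 36.6)/2 = 21.65 ft; q_4 = 2.51 × 0.91 × 21.65 = 49.45 ft³/s
Q = Σ qᵢ = 495.6 ft³/s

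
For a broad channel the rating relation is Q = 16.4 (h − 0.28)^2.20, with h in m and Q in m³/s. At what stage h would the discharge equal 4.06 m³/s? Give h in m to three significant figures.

0.810 m

h − h₀ = (Q/C)^(1/b) = (4.06/16.4)^(1/2.20) = 0.5302 m
h = 0.28 + 0.5302 = 0.8102 m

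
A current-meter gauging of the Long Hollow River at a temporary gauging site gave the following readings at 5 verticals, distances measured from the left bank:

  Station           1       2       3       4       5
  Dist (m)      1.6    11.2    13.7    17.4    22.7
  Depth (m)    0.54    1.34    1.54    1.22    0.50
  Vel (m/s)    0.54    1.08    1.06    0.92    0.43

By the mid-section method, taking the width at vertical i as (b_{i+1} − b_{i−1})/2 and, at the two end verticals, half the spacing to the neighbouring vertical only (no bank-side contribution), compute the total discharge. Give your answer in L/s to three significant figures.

20800 L/s

w_1 = (11.2 − 1.6)/2 = 4.8 m; q_1 = 0.54 × 0.54 × 4.8 = 1.400 m³/s
w_2 = (13.7 − 1.6)/2 = 6.05 m; q_2 = 1.08 × 1.34 × 6.05 = 8.756 m³/s
w_3 = (17.4 − 11.2)/2 = 3.1 m; q_3 = 1.06 × 1.54 × 3.1 = 5.060 m³/s
w_4 = (22.7 − 13.7)/2 = 4.5 m; q_4 = 0.92 × 1.22 × 4.5 = 5.051 m³/s
w_5 = (22.7 − 17.4)/2 = 2.65 m; q_5 = 0.43 × 0.50 × 2.65 = 0.5698 m³/s
Q = Σ qᵢ = 20.84 m³/s
= 20.84 × 1000 = 20840 L/s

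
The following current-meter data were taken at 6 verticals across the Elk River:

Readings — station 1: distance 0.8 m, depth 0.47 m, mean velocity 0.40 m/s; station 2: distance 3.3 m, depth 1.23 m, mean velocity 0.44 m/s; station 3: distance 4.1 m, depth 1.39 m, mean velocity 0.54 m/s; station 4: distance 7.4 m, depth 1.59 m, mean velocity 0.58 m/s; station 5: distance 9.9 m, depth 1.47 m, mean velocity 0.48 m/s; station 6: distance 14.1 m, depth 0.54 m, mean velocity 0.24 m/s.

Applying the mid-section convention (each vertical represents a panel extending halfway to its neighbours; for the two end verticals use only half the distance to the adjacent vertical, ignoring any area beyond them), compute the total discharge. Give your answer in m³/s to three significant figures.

w_1 = (3.3 − 0.8)/2 = 1.25 m; q_1 = 0.40 × 0.47 × 1.25 = 0.2350 m³/s
w_2 = (4.1 − 0.8)/2 = 1.65 m; q_2 = 0.44 × 1.23 × 1.65 = 0.8930 m³/s
w_3 = (7.4 − 3.3)/2 = 2.05 m; q_3 = 0.54 × 1.39 × 2.05 = 1.539 m³/s
w_4 = (9.9 − 4.1)/2 = 2.9 m; q_4 = 0.58 × 1.59 × 2.9 = 2.674 m³/s
w_5 = (14.1 − 7.4)/2 = 3.35 m; q_5 = 0.48 × 1.47 × 3.35 = 2.364 m³/s
w_6 = (14.1 − 9.9)/2 = 2.1 m; q_6 = 0.24 × 0.54 × 2.1 = 0.2722 m³/s
Q = Σ qᵢ = 7.977 m³/s

7.98 m³/s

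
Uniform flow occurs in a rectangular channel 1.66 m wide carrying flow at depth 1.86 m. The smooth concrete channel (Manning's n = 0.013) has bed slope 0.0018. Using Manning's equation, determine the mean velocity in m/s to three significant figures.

2.25 m/s

A = b·y = 1.66 × 1.86 = 3.088 m²
P = b + 2y = 1.66 + 2×1.86 = 5.380 m
R = A/P = 3.088/5.380 = 0.5739 m
Q = (1/n)·A·R^(2/3)·S^(1/2) = (1/0.013) × 3.088 × 0.5739^(2/3) × 0.0018^(1/2) = 6.959 m³/s
V = Q/A = 6.959/3.088 = 2.254 m/s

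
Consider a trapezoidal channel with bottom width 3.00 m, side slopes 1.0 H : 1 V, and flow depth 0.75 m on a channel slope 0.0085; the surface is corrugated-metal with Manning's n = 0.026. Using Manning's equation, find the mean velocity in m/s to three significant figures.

2.38 m/s

A = (b + z·y)·y = (3.00 + 1.0×0.75)×0.75 = 2.813 m²
P = b + 2y√(1+z²) = 3.00 + 2×0.75×√(1+1.0²) = 5.121 m
R = A/P = 2.813/5.121 = 0.5492 m
Q = (1/n)·A·R^(2/3)·S^(1/2) = (1/0.026) × 2.813 × 0.5492^(2/3) × 0.0085^(1/2) = 6.688 m³/s
V = Q/A = 6.688/2.813 = 2.378 m/s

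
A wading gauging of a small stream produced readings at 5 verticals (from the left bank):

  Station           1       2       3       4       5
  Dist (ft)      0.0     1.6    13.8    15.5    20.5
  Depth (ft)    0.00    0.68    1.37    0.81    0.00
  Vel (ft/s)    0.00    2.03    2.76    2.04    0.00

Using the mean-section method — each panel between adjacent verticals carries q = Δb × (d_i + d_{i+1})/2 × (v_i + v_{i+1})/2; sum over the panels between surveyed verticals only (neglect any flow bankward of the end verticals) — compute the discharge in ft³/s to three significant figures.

Panel 1-2: Δb = 1.6 ft, d̄ = (0.00+0.68)/2 = 0.34, v̄ = (0.00+2.03)/2 = 1.015 → q = 1.6×0.34×1.015 = 0.5522 ft³/s
Panel 2-3: Δb = 12.2 ft, d̄ = (0.68+1.37)/2 = 1.025, v̄ = (2.03+2.76)/2 = 2.395 → q = 12.2×1.025×2.395 = 29.95 ft³/s
Panel 3-4: Δb = 1.7 ft, d̄ = (1.37+0.81)/2 = 1.09, v̄ = (2.76+2.04)/2 = 2.4 → q = 1.7×1.09×2.4 = 4.447 ft³/s
Panel 4-5: Δb = 5 ft, d̄ = (0.81+0.00)/2 = 0.405, v̄ = (2.04+0.00)/2 = 1.02 → q = 5×0.405×1.02 = 2.066 ft³/s
Q = Σ q = 37.01 ft³/s

37.0 ft³/s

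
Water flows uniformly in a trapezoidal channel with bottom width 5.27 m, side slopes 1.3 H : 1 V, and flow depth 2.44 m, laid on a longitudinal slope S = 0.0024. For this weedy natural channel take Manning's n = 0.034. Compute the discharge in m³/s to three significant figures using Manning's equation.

39.8 m³/s

A = (b + z·y)·y = (5.27 + 1.3×2.44)×2.44 = 20.60 m²
P = b + 2y√(1+z²) = 5.27 + 2×2.44×√(1+1.3²) = 13.27 m
R = A/P = 20.60/13.27 = 1.552 m
Q = (1/n)·A·R^(2/3)·S^(1/2) = (1/0.034) × 20.60 × 1.552^(2/3) × 0.0024^(1/2) = 39.78 m³/s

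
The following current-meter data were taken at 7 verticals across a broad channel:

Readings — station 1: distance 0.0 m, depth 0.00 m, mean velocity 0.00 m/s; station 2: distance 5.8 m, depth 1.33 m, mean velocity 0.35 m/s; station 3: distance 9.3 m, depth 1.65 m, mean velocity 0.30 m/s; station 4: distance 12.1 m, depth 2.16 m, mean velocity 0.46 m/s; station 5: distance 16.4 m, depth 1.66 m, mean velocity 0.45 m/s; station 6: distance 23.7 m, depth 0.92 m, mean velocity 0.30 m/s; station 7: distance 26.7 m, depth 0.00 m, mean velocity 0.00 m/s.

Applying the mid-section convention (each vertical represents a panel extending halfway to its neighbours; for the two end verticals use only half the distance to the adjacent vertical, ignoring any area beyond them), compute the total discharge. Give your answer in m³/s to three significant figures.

w_2 = (9.3 − 0.0)/2 = 4.65 m; q_2 = 0.35 × 1.33 × 4.65 = 2.165 m³/s
w_3 = (12.1 − 5.8)/2 = 3.15 m; q_3 = 0.30 × 1.65 × 3.15 = 1.559 m³/s
w_4 = (16.4 − 9.3)/2 = 3.55 m; q_4 = 0.46 × 2.16 × 3.55 = 3.527 m³/s
w_5 = (23.7 − 12.1)/2 = 5.8 m; q_5 = 0.45 × 1.66 × 5.8 = 4.333 m³/s
w_6 = (26.7 − 16.4)/2 = 5.15 m; q_6 = 0.30 × 0.92 × 5.15 = 1.421 m³/s
Stations 1, 7 contribute zero (depth or velocity is 0).
Q = Σ qᵢ = 13.01 m³/s

13.0 m³/s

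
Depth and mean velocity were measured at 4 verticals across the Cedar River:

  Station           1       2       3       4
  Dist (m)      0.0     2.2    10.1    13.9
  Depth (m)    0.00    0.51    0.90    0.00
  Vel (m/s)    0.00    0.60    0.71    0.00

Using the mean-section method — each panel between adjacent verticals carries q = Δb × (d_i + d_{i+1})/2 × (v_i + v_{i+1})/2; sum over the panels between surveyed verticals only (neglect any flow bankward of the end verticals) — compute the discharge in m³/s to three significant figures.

Panel 1-2: Δb = 2.2 m, d̄ = (0.00+0.51)/2 = 0.255, v̄ = (0.00+0.60)/2 = 0.3 → q = 2.2×0.255×0.3 = 0.1683 m³/s
Panel 2-3: Δb = 7.9 m, d̄ = (0.51+0.90)/2 = 0.705, v̄ = (0.60+0.71)/2 = 0.655 → q = 7.9×0.705×0.655 = 3.648 m³/s
Panel 3-4: Δb = 3.8 m, d̄ = (0.90+0.00)/2 = 0.45, v̄ = (0.71+0.00)/2 = 0.355 → q = 3.8×0.45×0.355 = 0.6071 m³/s
Q = Σ q = 4.423 m³/s

4.42 m³/s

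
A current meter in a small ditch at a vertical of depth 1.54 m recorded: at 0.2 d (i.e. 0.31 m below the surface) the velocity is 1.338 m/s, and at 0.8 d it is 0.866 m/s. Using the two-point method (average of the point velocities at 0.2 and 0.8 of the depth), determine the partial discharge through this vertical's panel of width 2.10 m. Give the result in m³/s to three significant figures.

3.56 m³/s

v̄ = (1.338 + 0.866) / 2 = 1.102 m/s
q = v̄ × d × w = 1.102 × 1.54 × 2.10 = 3.564 m³/s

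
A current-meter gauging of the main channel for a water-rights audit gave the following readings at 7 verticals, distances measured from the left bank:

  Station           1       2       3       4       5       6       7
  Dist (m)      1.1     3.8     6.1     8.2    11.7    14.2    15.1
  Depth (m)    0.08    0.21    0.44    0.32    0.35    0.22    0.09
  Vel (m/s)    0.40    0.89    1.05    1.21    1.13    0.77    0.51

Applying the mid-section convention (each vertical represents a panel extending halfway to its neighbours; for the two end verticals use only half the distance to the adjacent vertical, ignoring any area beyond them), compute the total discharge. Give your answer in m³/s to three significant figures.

4.11 m³/s

w_1 = (3.8 − 1.1)/2 = 1.35 m; q_1 = 0.40 × 0.08 × 1.35 = 0.04320 m³/s
w_2 = (6.1 − 1.1)/2 = 2.5 m; q_2 = 0.89 × 0.21 × 2.5 = 0.4673 m³/s
w_3 = (8.2 − 3.8)/2 = 2.2 m; q_3 = 1.05 × 0.44 × 2.2 = 1.016 m³/s
w_4 = (11.7 − 6.1)/2 = 2.8 m; q_4 = 1.21 × 0.32 × 2.8 = 1.084 m³/s
w_5 = (14.2 − 8.2)/2 = 3 m; q_5 = 1.13 × 0.35 × 3 = 1.187 m³/s
w_6 = (15.1 − 11.7)/2 = 1.7 m; q_6 = 0.77 × 0.22 × 1.7 = 0.2880 m³/s
w_7 = (15.1 − 14.2)/2 = 0.45 m; q_7 = 0.51 × 0.09 × 0.45 = 0.02066 m³/s
Q = Σ qᵢ = 4.106 m³/s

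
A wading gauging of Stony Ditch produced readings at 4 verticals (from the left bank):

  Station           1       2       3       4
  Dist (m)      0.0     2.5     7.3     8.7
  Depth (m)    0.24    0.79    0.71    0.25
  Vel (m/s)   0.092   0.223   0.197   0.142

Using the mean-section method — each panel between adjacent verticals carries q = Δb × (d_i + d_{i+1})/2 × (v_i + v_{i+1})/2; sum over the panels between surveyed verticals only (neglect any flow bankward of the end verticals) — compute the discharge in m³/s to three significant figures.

Panel 1-2: Δb = 2.5 m, d̄ = (0.24+0.79)/2 = 0.515, v̄ = (0.092+0.223)/2 = 0.1575 → q = 2.5×0.515×0.1575 = 0.2028 m³/s
Panel 2-3: Δb = 4.8 m, d̄ = (0.79+0.71)/2 = 0.75, v̄ = (0.223+0.197)/2 = 0.21 → q = 4.8×0.75×0.21 = 0.7560 m³/s
Panel 3-4: Δb = 1.4 m, d̄ = (0.71+0.25)/2 = 0.48, v̄ = (0.197+0.142)/2 = 0.1695 → q = 1.4×0.48×0.1695 = 0.1139 m³/s
Q = Σ q = 1.073 m³/s

1.07 m³/s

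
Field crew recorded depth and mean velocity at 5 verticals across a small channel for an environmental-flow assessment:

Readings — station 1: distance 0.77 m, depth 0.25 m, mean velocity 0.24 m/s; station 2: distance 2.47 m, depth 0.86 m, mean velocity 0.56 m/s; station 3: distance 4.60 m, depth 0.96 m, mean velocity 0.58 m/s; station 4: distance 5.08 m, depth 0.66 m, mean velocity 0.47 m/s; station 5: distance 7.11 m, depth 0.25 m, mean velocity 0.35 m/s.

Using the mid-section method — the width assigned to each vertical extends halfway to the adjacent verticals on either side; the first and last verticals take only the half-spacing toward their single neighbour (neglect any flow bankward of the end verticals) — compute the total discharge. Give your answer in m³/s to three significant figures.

w_1 = (2.47 − 0.77)/2 = 0.85 m; q_1 = 0.24 × 0.25 × 0.85 = 0.05100 m³/s
w_2 = (4.60 − 0.77)/2 = 1.915 m; q_2 = 0.56 × 0.86 × 1.915 = 0.9223 m³/s
w_3 = (5.08 − 2.47)/2 = 1.305 m; q_3 = 0.58 × 0.96 × 1.305 = 0.7266 m³/s
w_4 = (7.11 − 4.60)/2 = 1.255 m; q_4 = 0.47 × 0.66 × 1.255 = 0.3893 m³/s
w_5 = (7.11 − 5.08)/2 = 1.015 m; q_5 = 0.35 × 0.25 × 1.015 = 0.08881 m³/s
Q = Σ qᵢ = 2.178 m³/s

2.18 m³/s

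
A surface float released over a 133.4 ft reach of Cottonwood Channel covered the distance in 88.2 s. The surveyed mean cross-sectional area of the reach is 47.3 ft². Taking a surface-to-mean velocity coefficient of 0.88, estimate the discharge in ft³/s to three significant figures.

v_surface = L / t̄ = 133.4 / 88.2 = 1.512 ft/s
v_mean = 0.88 × 1.512 = 1.331 ft/s
Q = A × v_mean = 47.3 × 1.331 = 62.96 ft³/s

63.0 ft³/s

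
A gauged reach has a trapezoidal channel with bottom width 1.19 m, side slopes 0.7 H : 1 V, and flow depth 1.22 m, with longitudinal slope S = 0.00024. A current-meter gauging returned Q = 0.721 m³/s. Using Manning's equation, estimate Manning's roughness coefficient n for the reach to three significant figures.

A = (b + z·y)·y = (1.19 + 0.7×1.22)×1.22 = 2.494 m²
P = b + 2y√(1+z²) = 1.19 + 2×1.22×√(1+0.7²) = 4.168 m
R = A/P = 2.494/4.168 = 0.5982 m
n = (1/Q)·A·R^(2/3)·S^(1/2) = (1/0.721) × 2.494 × 0.7100 × 0.01549 = 0.03804

0.0380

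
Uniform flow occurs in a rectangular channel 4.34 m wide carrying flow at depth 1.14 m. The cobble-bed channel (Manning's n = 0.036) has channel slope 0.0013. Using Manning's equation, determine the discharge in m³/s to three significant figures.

A = b·y = 4.34 × 1.14 = 4.948 m²
P = b + 2y = 4.34 + 2×1.14 = 6.620 m
R = A/P = 4.948/6.620 = 0.7474 m
Q = (1/n)·A·R^(2/3)·S^(1/2) = (1/0.036) × 4.948 × 0.7474^(2/3) × 0.0013^(1/2) = 4.081 m³/s

4.08 m³/s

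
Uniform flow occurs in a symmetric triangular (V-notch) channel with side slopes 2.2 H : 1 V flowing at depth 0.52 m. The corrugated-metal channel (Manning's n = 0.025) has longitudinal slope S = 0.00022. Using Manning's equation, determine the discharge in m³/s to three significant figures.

0.135 m³/s

A = z·y² = 2.2×0.52² = 0.5949 m²
P = 2y√(1+z²) = 2×0.52×√(1+2.2²) = 2.513 m
R = A/P = 0.5949/2.513 = 0.2367 m
Q = (1/n)·A·R^(2/3)·S^(1/2) = (1/0.025) × 0.5949 × 0.2367^(2/3) × 0.00022^(1/2) = 0.1350 m³/s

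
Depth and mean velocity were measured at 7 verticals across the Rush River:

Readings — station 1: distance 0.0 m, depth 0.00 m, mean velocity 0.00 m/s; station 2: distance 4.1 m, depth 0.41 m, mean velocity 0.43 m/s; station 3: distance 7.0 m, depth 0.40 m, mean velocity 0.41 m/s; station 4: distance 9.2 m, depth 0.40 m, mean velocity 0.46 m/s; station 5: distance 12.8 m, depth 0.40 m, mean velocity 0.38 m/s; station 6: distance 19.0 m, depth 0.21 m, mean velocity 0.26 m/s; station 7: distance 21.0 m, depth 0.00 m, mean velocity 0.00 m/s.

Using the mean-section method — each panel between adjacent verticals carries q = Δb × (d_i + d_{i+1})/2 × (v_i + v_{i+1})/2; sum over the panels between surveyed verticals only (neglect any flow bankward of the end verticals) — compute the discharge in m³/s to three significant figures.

Panel 1-2: Δb = 4.1 m, d̄ = (0.00+0.41)/2 = 0.205, v̄ = (0.00+0.43)/2 = 0.215 → q = 4.1×0.205×0.215 = 0.1807 m³/s
Panel 2-3: Δb = 2.9 m, d̄ = (0.41+0.40)/2 = 0.405, v̄ = (0.43+0.41)/2 = 0.42 → q = 2.9×0.405×0.42 = 0.4933 m³/s
Panel 3-4: Δb = 2.2 m, d̄ = (0.40+0.40)/2 = 0.4, v̄ = (0.41+0.46)/2 = 0.435 → q = 2.2×0.4×0.435 = 0.3828 m³/s
Panel 4-5: Δb = 3.6 m, d̄ = (0.40+0.40)/2 = 0.4, v̄ = (0.46+0.38)/2 = 0.42 → q = 3.6×0.4×0.42 = 0.6048 m³/s
Panel 5-6: Δb = 6.2 m, d̄ = (0.40+0.21)/2 = 0.305, v̄ = (0.38+0.26)/2 = 0.32 → q = 6.2×0.305×0.32 = 0.6051 m³/s
Panel 6-7: Δb = 2 m, d̄ = (0.21+0.00)/2 = 0.105, v̄ = (0.26+0.00)/2 = 0.13 → q = 2×0.105×0.13 = 0.02730 m³/s
Q = Σ q = 2.294 m³/s

2.29 m³/s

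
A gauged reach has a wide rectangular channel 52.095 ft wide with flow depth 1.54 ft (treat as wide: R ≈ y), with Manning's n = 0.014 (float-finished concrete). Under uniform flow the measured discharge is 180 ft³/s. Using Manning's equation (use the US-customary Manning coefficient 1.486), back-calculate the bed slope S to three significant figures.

A = b·y = 52.095 × 1.54 = 80.23 ft²
Wide channel: R ≈ y = 1.54 ft
S = (Q·n / (1.486·A·R^(2/3)))² = (180×0.014 / (1.486×80.23×1.334))² = 0.0002512

0.000251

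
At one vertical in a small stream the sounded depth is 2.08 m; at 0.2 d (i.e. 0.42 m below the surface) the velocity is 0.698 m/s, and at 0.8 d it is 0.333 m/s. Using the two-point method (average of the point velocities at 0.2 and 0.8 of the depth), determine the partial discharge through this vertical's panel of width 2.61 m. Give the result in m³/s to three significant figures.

2.80 m³/s

v̄ = (0.698 + 0.333) / 2 = 0.5155 m/s
q = v̄ × d × w = 0.5155 × 2.08 × 2.61 = 2.799 m³/s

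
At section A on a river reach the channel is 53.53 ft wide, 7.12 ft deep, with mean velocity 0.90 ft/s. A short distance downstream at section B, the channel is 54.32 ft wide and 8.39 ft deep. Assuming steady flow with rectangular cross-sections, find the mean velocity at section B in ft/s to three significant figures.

Q = A₁V₁ = (53.53×7.12) × 0.90 = 343.0 ft³/s
A₂ = 54.32 × 8.39 = 455.7 ft²
V₂ = Q/A₂ = 343.0/455.7 = 0.7527 ft/s

0.753 ft/s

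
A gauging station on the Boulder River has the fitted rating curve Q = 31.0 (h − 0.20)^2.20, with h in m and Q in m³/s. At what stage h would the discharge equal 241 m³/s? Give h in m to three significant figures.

h − h₀ = (Q/C)^(1/b) = (241/31.0)^(1/2.20) = 2.540 m
h = 0.20 + 2.540 = 2.740 m

2.74 m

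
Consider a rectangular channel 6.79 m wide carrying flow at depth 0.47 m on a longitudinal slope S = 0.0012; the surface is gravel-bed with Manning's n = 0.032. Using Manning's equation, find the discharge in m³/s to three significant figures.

A = b·y = 6.79 × 0.47 = 3.191 m²
P = b + 2y = 6.79 + 2×0.47 = 7.730 m
R = A/P = 3.191/7.730 = 0.4128 m
Q = (1/n)·A·R^(2/3)·S^(1/2) = (1/0.032) × 3.191 × 0.4128^(2/3) × 0.0012^(1/2) = 1.915 m³/s

1.92 m³/s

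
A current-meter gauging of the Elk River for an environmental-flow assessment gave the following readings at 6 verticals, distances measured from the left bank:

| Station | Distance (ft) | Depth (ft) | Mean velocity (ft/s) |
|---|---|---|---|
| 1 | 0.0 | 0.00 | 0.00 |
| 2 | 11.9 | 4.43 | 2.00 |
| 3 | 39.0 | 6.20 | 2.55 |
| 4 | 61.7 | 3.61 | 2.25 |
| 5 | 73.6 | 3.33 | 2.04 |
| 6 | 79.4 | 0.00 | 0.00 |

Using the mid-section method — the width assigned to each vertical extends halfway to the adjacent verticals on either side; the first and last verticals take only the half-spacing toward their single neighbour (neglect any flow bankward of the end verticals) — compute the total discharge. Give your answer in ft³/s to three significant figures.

767 ft³/s

w_2 = (39.0 − 0.0)/2 = 19.5 ft; q_2 = 2.00 × 4.43 × 19.5 = 172.8 ft³/s
w_3 = (61.7 − 11.9)/2 = 24.9 ft; q_3 = 2.55 × 6.20 × 24.9 = 393.7 ft³/s
w_4 = (73.6 − 39.0)/2 = 17.3 ft; q_4 = 2.25 × 3.61 × 17.3 = 140.5 ft³/s
w_5 = (79.4 − 61.7)/2 = 8.85 ft; q_5 = 2.04 × 3.33 × 8.85 = 60.12 ft³/s
Stations 1, 6 contribute zero (depth or velocity is 0).
Q = Σ qᵢ = 767.1 ft³/s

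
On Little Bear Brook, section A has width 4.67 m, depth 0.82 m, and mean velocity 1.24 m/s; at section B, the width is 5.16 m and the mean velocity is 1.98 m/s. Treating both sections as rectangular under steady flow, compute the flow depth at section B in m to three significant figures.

0.465 m

Q = A₁V₁ = (4.67×0.82) × 1.24 = 4.748 m³/s
d₂ = Q/(b₂ V₂) = 4.748/(5.16×1.98) = 0.4648 m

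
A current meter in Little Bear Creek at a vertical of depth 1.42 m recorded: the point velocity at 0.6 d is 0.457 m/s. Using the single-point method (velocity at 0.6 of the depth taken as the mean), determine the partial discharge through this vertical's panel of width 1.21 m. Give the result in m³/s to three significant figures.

v̄ = v₀.₆ = 0.457 m/s
q = v̄ × d × w = 0.4570 × 1.42 × 1.21 = 0.7852 m³/s

0.785 m³/s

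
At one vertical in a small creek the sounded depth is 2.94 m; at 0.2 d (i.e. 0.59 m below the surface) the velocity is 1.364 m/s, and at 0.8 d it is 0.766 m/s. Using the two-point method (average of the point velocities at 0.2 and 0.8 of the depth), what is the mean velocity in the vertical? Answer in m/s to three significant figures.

1.07 m/s

v̄ = (1.364 + 0.766) / 2 = 1.065 m/s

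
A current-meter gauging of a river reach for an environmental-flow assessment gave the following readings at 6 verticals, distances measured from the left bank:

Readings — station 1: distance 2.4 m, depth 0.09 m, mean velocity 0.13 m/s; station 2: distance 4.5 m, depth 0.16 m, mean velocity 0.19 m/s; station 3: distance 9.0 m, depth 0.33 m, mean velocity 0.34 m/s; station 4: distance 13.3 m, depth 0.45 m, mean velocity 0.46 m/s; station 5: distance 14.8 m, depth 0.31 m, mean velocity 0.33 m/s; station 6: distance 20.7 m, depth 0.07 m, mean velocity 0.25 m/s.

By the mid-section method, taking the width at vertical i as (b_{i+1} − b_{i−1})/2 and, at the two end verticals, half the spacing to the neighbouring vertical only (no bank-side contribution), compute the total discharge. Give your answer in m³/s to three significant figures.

w_1 = (4.5 − 2.4)/2 = 1.05 m; q_1 = 0.13 × 0.09 × 1.05 = 0.01229 m³/s
w_2 = (9.0 − 2.4)/2 = 3.3 m; q_2 = 0.19 × 0.16 × 3.3 = 0.1003 m³/s
w_3 = (13.3 − 4.5)/2 = 4.4 m; q_3 = 0.34 × 0.33 × 4.4 = 0.4937 m³/s
w_4 = (14.8 − 9.0)/2 = 2.9 m; q_4 = 0.46 × 0.45 × 2.9 = 0.6003 m³/s
w_5 = (20.7 − 13.3)/2 = 3.7 m; q_5 = 0.33 × 0.31 × 3.7 = 0.3785 m³/s
w_6 = (20.7 − 14.8)/2 = 2.95 m; q_6 = 0.25 × 0.07 × 2.95 = 0.05163 m³/s
Q = Σ qᵢ = 1.637 m³/s

1.64 m³/s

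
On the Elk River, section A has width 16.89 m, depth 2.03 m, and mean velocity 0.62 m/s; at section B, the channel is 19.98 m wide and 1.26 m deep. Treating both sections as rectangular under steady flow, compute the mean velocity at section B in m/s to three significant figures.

0.844 m/s

Q = A₁V₁ = (16.89×2.03) × 0.62 = 21.26 m³/s
A₂ = 19.98 × 1.26 = 25.17 m²
V₂ = Q/A₂ = 21.26/25.17 = 0.8444 m/s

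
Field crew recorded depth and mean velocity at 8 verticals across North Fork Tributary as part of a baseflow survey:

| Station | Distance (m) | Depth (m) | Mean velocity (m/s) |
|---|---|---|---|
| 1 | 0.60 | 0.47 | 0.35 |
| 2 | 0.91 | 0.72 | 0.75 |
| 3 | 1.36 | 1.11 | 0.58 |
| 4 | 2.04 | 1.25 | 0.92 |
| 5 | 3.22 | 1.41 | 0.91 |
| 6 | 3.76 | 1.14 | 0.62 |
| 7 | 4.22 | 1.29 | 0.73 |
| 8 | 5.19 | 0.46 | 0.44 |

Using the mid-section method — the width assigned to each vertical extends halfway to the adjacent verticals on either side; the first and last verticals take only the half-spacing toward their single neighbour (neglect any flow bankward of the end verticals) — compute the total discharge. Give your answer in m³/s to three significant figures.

3.89 m³/s

w_1 = (0.91 − 0.60)/2 = 0.155 m; q_1 = 0.35 × 0.47 × 0.155 = 0.02550 m³/s
w_2 = (1.36 − 0.60)/2 = 0.38 m; q_2 = 0.75 × 0.72 × 0.38 = 0.2052 m³/s
w_3 = (2.04 − 0.91)/2 = 0.565 m; q_3 = 0.58 × 1.11 × 0.565 = 0.3637 m³/s
w_4 = (3.22 − 1.36)/2 = 0.93 m; q_4 = 0.92 × 1.25 × 0.93 = 1.070 m³/s
w_5 = (3.76 − 2.04)/2 = 0.86 m; q_5 = 0.91 × 1.41 × 0.86 = 1.103 m³/s
w_6 = (4.22 − 3.22)/2 = 0.5 m; q_6 = 0.62 × 1.14 × 0.5 = 0.3534 m³/s
w_7 = (5.19 − 3.76)/2 = 0.715 m; q_7 = 0.73 × 1.29 × 0.715 = 0.6733 m³/s
w_8 = (5.19 − 4.22)/2 = 0.485 m; q_8 = 0.44 × 0.46 × 0.485 = 0.09816 m³/s
Q = Σ qᵢ = 3.892 m³/s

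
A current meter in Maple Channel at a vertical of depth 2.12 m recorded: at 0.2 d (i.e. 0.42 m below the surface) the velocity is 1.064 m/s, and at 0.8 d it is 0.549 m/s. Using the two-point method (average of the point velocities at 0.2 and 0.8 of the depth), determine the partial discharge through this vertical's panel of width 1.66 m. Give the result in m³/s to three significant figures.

2.84 m³/s

v̄ = (1.064 + 0.549) / 2 = 0.8065 m/s
q = v̄ × d × w = 0.8065 × 2.12 × 1.66 = 2.838 m³/s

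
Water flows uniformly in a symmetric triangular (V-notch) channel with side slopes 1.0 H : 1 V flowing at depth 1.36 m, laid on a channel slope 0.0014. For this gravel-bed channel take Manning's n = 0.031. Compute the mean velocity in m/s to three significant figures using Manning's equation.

A = z·y² = 1.0×1.36² = 1.850 m²
P = 2y√(1+z²) = 2×1.36×√(1+1.0²) = 3.847 m
R = A/P = 1.850/3.847 = 0.4808 m
Q = (1/n)·A·R^(2/3)·S^(1/2) = (1/0.031) × 1.850 × 0.4808^(2/3) × 0.0014^(1/2) = 1.370 m³/s
V = Q/A = 1.370/1.850 = 0.7408 m/s

0.741 m/s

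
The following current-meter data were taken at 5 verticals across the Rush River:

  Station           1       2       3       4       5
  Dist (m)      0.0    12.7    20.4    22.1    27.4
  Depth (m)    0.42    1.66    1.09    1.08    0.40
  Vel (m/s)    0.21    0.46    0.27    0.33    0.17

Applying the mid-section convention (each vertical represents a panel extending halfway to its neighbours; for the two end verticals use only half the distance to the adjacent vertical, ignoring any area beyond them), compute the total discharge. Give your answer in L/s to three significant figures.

w_1 = (12.7 − 0.0)/2 = 6.35 m; q_1 = 0.21 × 0.42 × 6.35 = 0.5601 m³/s
w_2 = (20.4 − 0.0)/2 = 10.2 m; q_2 = 0.46 × 1.66 × 10.2 = 7.789 m³/s
w_3 = (22.1 − 12.7)/2 = 4.7 m; q_3 = 0.27 × 1.09 × 4.7 = 1.383 m³/s
w_4 = (27.4 − 20.4)/2 = 3.5 m; q_4 = 0.33 × 1.08 × 3.5 = 1.247 m³/s
w_5 = (27.4 − 22.1)/2 = 2.65 m; q_5 = 0.17 × 0.40 × 2.65 = 0.1802 m³/s
Q = Σ qᵢ = 11.16 m³/s
= 11.16 × 1000 = 11160 L/s

11200 L/s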